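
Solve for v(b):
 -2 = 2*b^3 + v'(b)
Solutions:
 v(b) = C1 - b^4/2 - 2*b


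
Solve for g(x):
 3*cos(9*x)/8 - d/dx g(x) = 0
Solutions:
 g(x) = C1 + sin(9*x)/24


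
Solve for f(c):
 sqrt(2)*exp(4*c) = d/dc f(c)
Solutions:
 f(c) = C1 + sqrt(2)*exp(4*c)/4


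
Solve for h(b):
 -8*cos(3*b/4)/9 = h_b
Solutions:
 h(b) = C1 - 32*sin(3*b/4)/27


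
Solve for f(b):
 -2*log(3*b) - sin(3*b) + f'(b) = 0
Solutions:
 f(b) = C1 + 2*b*log(b) - 2*b + 2*b*log(3) - cos(3*b)/3


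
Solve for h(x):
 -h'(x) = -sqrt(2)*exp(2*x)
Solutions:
 h(x) = C1 + sqrt(2)*exp(2*x)/2


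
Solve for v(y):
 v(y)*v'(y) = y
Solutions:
 v(y) = -sqrt(C1 + y^2)
 v(y) = sqrt(C1 + y^2)


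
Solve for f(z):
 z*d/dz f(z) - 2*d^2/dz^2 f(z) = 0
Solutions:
 f(z) = C1 + C2*erfi(z/2)


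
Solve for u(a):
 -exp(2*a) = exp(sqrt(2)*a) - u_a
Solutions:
 u(a) = C1 + exp(2*a)/2 + sqrt(2)*exp(sqrt(2)*a)/2


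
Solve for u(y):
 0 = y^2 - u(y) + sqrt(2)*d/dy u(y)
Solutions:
 u(y) = C1*exp(sqrt(2)*y/2) + y^2 + 2*sqrt(2)*y + 4


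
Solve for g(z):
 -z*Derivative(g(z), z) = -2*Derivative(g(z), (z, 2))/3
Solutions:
 g(z) = C1 + C2*erfi(sqrt(3)*z/2)


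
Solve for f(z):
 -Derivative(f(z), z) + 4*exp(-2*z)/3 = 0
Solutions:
 f(z) = C1 - 2*exp(-2*z)/3


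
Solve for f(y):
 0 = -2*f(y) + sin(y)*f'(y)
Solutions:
 f(y) = C1*(cos(y) - 1)/(cos(y) + 1)


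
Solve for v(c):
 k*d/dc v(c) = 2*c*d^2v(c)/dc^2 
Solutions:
 v(c) = C1 + c^(re(k)/2 + 1)*(C2*sin(log(c)*Abs(im(k))/2) + C3*cos(log(c)*im(k)/2))


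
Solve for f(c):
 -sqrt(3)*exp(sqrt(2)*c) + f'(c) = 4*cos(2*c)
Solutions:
 f(c) = C1 + sqrt(6)*exp(sqrt(2)*c)/2 + 2*sin(2*c)


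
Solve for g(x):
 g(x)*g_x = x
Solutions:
 g(x) = -sqrt(C1 + x^2)
 g(x) = sqrt(C1 + x^2)


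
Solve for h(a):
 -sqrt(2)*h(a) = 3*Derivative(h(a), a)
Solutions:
 h(a) = C1*exp(-sqrt(2)*a/3)


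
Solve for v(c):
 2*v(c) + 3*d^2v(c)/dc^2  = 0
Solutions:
 v(c) = C1*sin(sqrt(6)*c/3) + C2*cos(sqrt(6)*c/3)


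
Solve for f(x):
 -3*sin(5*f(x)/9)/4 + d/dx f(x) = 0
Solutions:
 -3*x/4 + 9*log(cos(5*f(x)/9) - 1)/10 - 9*log(cos(5*f(x)/9) + 1)/10 = C1


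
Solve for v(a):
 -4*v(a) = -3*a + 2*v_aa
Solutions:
 v(a) = C1*sin(sqrt(2)*a) + C2*cos(sqrt(2)*a) + 3*a/4


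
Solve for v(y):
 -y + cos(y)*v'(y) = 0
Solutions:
 v(y) = C1 + Integral(y/cos(y), y)


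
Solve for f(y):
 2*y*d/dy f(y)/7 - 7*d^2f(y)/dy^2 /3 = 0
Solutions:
 f(y) = C1 + C2*erfi(sqrt(3)*y/7)


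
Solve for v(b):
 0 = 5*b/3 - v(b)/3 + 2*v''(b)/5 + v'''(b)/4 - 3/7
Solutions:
 v(b) = C1*exp(-b*(32*2^(2/3)/(15*sqrt(3065) + 869)^(1/3) + 2^(1/3)*(15*sqrt(3065) + 869)^(1/3) + 16)/30)*sin(2^(1/3)*sqrt(3)*b*(-(15*sqrt(3065) + 869)^(1/3) + 32*2^(1/3)/(15*sqrt(3065) + 869)^(1/3))/30) + C2*exp(-b*(32*2^(2/3)/(15*sqrt(3065) + 869)^(1/3) + 2^(1/3)*(15*sqrt(3065) + 869)^(1/3) + 16)/30)*cos(2^(1/3)*sqrt(3)*b*(-(15*sqrt(3065) + 869)^(1/3) + 32*2^(1/3)/(15*sqrt(3065) + 869)^(1/3))/30) + C3*exp(b*(-8 + 32*2^(2/3)/(15*sqrt(3065) + 869)^(1/3) + 2^(1/3)*(15*sqrt(3065) + 869)^(1/3))/15) + 5*b - 9/7


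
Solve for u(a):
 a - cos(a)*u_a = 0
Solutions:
 u(a) = C1 + Integral(a/cos(a), a)


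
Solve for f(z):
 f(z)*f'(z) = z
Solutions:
 f(z) = -sqrt(C1 + z^2)
 f(z) = sqrt(C1 + z^2)


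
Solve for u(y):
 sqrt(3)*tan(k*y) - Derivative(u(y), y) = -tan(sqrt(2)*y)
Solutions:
 u(y) = C1 + sqrt(3)*Piecewise((-log(cos(k*y))/k, Ne(k, 0)), (0, True)) - sqrt(2)*log(cos(sqrt(2)*y))/2


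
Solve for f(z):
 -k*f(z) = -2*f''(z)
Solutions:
 f(z) = C1*exp(-sqrt(2)*sqrt(k)*z/2) + C2*exp(sqrt(2)*sqrt(k)*z/2)


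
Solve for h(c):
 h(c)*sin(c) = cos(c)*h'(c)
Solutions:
 h(c) = C1/cos(c)


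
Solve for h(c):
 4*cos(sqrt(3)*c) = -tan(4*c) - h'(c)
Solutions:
 h(c) = C1 + log(cos(4*c))/4 - 4*sqrt(3)*sin(sqrt(3)*c)/3


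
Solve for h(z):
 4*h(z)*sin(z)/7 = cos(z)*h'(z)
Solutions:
 h(z) = C1/cos(z)^(4/7)


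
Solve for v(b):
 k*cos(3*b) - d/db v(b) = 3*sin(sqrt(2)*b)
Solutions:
 v(b) = C1 + k*sin(3*b)/3 + 3*sqrt(2)*cos(sqrt(2)*b)/2


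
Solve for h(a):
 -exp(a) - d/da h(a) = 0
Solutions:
 h(a) = C1 - exp(a)


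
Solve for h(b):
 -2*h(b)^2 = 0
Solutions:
 h(b) = 0


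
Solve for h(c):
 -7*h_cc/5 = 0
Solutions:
 h(c) = C1 + C2*c


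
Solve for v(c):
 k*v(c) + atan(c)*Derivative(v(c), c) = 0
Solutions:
 v(c) = C1*exp(-k*Integral(1/atan(c), c))


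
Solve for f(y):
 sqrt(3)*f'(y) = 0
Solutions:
 f(y) = C1


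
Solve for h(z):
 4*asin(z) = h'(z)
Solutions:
 h(z) = C1 + 4*z*asin(z) + 4*sqrt(1 - z^2)


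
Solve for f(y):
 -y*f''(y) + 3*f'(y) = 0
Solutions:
 f(y) = C1 + C2*y^4


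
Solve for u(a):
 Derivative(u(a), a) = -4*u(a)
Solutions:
 u(a) = C1*exp(-4*a)


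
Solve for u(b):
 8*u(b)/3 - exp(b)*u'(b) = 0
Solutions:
 u(b) = C1*exp(-8*exp(-b)/3)


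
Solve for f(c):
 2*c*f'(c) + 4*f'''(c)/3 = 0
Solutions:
 f(c) = C1 + Integral(C2*airyai(-2^(2/3)*3^(1/3)*c/2) + C3*airybi(-2^(2/3)*3^(1/3)*c/2), c)


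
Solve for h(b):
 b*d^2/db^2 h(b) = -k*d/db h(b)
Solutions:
 h(b) = C1 + b^(1 - re(k))*(C2*sin(log(b)*Abs(im(k))) + C3*cos(log(b)*im(k)))


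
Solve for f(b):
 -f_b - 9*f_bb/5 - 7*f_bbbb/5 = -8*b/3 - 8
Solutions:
 f(b) = C1 + C2*exp(b*(-6*98^(1/3)/(35 + sqrt(1981))^(1/3) + 28^(1/3)*(35 + sqrt(1981))^(1/3))/28)*sin(sqrt(3)*b*(6*98^(1/3)/(35 + sqrt(1981))^(1/3) + 28^(1/3)*(35 + sqrt(1981))^(1/3))/28) + C3*exp(b*(-6*98^(1/3)/(35 + sqrt(1981))^(1/3) + 28^(1/3)*(35 + sqrt(1981))^(1/3))/28)*cos(sqrt(3)*b*(6*98^(1/3)/(35 + sqrt(1981))^(1/3) + 28^(1/3)*(35 + sqrt(1981))^(1/3))/28) + C4*exp(-b*(-6*98^(1/3)/(35 + sqrt(1981))^(1/3) + 28^(1/3)*(35 + sqrt(1981))^(1/3))/14) + 4*b^2/3 + 16*b/5


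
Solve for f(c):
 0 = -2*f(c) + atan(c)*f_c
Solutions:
 f(c) = C1*exp(2*Integral(1/atan(c), c))


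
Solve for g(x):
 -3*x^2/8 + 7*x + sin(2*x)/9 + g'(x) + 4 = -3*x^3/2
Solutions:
 g(x) = C1 - 3*x^4/8 + x^3/8 - 7*x^2/2 - 4*x + cos(2*x)/18


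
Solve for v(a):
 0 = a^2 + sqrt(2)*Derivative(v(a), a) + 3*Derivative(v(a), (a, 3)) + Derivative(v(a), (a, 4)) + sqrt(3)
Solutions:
 v(a) = C1 + C2*exp(a*(-1 + 1/(2*(sqrt(2)/2 + 1 + sqrt(-4 + (sqrt(2) + 2)^2)/2)^(1/3)) + (sqrt(2)/2 + 1 + sqrt(-4 + (sqrt(2) + 2)^2)/2)^(1/3)/2))*sin(sqrt(3)*a*(-(27*sqrt(2)/2 + 27 + 27*sqrt(-4 + (sqrt(2) + 2)^2)/2)^(1/3) + 9/(27*sqrt(2)/2 + 27 + 27*sqrt(-4 + (sqrt(2) + 2)^2)/2)^(1/3))/6) + C3*exp(a*(-1 + 1/(2*(sqrt(2)/2 + 1 + sqrt(-4 + (sqrt(2) + 2)^2)/2)^(1/3)) + (sqrt(2)/2 + 1 + sqrt(-4 + (sqrt(2) + 2)^2)/2)^(1/3)/2))*cos(sqrt(3)*a*(-(27*sqrt(2)/2 + 27 + 27*sqrt(-4 + (sqrt(2) + 2)^2)/2)^(1/3) + 9/(27*sqrt(2)/2 + 27 + 27*sqrt(-4 + (sqrt(2) + 2)^2)/2)^(1/3))/6) + C4*exp(-a*((sqrt(2)/2 + 1 + sqrt(-4 + (sqrt(2) + 2)^2)/2)^(-1/3) + 1 + (sqrt(2)/2 + 1 + sqrt(-4 + (sqrt(2) + 2)^2)/2)^(1/3))) - sqrt(2)*a^3/6 - sqrt(6)*a/2 + 3*a


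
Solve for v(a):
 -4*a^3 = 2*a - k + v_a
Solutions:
 v(a) = C1 - a^4 - a^2 + a*k


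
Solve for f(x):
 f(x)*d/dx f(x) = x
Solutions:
 f(x) = -sqrt(C1 + x^2)
 f(x) = sqrt(C1 + x^2)


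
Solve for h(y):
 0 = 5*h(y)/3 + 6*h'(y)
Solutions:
 h(y) = C1*exp(-5*y/18)


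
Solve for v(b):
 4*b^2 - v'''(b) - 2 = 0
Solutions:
 v(b) = C1 + C2*b + C3*b^2 + b^5/15 - b^3/3


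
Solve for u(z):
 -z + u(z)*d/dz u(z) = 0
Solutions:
 u(z) = -sqrt(C1 + z^2)
 u(z) = sqrt(C1 + z^2)


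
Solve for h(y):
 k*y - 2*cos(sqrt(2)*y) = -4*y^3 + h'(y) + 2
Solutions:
 h(y) = C1 + k*y^2/2 + y^4 - 2*y - sqrt(2)*sin(sqrt(2)*y)


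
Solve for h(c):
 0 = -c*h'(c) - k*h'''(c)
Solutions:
 h(c) = C1 + Integral(C2*airyai(c*(-1/k)^(1/3)) + C3*airybi(c*(-1/k)^(1/3)), c)


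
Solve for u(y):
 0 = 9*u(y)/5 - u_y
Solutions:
 u(y) = C1*exp(9*y/5)


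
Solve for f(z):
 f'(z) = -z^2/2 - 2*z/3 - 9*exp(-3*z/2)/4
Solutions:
 f(z) = C1 - z^3/6 - z^2/3 + 3*exp(-3*z/2)/2


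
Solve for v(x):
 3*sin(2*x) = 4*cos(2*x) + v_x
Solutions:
 v(x) = C1 - 2*sin(2*x) - 3*cos(2*x)/2


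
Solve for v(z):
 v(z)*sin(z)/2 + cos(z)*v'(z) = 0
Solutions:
 v(z) = C1*sqrt(cos(z))


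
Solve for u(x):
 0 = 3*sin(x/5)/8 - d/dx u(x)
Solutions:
 u(x) = C1 - 15*cos(x/5)/8


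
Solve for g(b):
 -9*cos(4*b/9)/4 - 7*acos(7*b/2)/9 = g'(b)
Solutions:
 g(b) = C1 - 7*b*acos(7*b/2)/9 + sqrt(4 - 49*b^2)/9 - 81*sin(4*b/9)/16


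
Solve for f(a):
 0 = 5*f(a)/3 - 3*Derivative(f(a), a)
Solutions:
 f(a) = C1*exp(5*a/9)


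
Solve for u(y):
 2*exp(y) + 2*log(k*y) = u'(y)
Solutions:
 u(y) = C1 + 2*y*log(k*y) - 2*y + 2*exp(y)


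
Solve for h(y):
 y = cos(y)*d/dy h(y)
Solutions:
 h(y) = C1 + Integral(y/cos(y), y)


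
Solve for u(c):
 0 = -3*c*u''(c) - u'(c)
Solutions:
 u(c) = C1 + C2*c^(2/3)


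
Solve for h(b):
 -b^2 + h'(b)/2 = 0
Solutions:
 h(b) = C1 + 2*b^3/3


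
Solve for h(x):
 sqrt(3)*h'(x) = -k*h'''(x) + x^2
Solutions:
 h(x) = C1 + C2*exp(-3^(1/4)*x*sqrt(-1/k)) + C3*exp(3^(1/4)*x*sqrt(-1/k)) - 2*k*x/3 + sqrt(3)*x^3/9


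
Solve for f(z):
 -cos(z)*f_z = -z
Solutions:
 f(z) = C1 + Integral(z/cos(z), z)


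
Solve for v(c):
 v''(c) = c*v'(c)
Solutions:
 v(c) = C1 + C2*erfi(sqrt(2)*c/2)


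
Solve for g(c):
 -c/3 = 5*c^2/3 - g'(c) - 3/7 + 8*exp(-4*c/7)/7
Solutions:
 g(c) = C1 + 5*c^3/9 + c^2/6 - 3*c/7 - 2*exp(-4*c/7)


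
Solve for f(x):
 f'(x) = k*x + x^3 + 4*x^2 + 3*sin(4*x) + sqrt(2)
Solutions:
 f(x) = C1 + k*x^2/2 + x^4/4 + 4*x^3/3 + sqrt(2)*x - 3*cos(4*x)/4


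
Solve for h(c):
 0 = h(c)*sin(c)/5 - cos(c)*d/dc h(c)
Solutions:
 h(c) = C1/cos(c)^(1/5)


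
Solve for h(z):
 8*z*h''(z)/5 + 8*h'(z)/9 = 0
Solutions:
 h(z) = C1 + C2*z^(4/9)


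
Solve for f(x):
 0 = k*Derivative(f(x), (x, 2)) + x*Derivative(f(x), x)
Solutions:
 f(x) = C1 + C2*sqrt(k)*erf(sqrt(2)*x*sqrt(1/k)/2)


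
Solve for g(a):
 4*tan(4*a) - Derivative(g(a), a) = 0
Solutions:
 g(a) = C1 - log(cos(4*a))


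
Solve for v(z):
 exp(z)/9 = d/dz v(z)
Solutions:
 v(z) = C1 + exp(z)/9


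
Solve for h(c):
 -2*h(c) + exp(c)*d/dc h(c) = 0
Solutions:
 h(c) = C1*exp(-2*exp(-c))


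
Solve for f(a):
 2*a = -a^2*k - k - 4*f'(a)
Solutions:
 f(a) = C1 - a^3*k/12 - a^2/4 - a*k/4


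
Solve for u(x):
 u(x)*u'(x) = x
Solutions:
 u(x) = -sqrt(C1 + x^2)
 u(x) = sqrt(C1 + x^2)


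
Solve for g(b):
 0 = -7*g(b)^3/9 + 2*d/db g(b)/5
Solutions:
 g(b) = -3*sqrt(-1/(C1 + 35*b))
 g(b) = 3*sqrt(-1/(C1 + 35*b))


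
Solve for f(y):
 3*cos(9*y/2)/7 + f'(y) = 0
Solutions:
 f(y) = C1 - 2*sin(9*y/2)/21


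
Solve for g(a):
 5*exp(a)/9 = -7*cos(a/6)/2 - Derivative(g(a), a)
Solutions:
 g(a) = C1 - 5*exp(a)/9 - 21*sin(a/6)


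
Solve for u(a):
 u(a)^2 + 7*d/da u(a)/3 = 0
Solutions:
 u(a) = 7/(C1 + 3*a)


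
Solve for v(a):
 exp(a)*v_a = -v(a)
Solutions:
 v(a) = C1*exp(exp(-a))


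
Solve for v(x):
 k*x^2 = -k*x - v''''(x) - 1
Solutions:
 v(x) = C1 + C2*x + C3*x^2 + C4*x^3 - k*x^6/360 - k*x^5/120 - x^4/24


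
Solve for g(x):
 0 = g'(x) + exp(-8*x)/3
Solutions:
 g(x) = C1 + exp(-8*x)/24


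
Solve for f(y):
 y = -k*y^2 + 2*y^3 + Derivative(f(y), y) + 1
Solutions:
 f(y) = C1 + k*y^3/3 - y^4/2 + y^2/2 - y


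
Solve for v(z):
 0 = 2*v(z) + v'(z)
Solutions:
 v(z) = C1*exp(-2*z)


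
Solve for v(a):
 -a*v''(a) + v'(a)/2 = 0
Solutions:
 v(a) = C1 + C2*a^(3/2)


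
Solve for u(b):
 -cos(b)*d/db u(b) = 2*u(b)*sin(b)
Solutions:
 u(b) = C1*cos(b)^2


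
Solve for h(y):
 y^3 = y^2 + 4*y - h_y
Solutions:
 h(y) = C1 - y^4/4 + y^3/3 + 2*y^2


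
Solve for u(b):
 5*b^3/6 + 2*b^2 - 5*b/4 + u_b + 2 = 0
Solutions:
 u(b) = C1 - 5*b^4/24 - 2*b^3/3 + 5*b^2/8 - 2*b


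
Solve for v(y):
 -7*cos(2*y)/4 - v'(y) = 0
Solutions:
 v(y) = C1 - 7*sin(2*y)/8


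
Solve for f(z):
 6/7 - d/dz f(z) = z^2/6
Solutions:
 f(z) = C1 - z^3/18 + 6*z/7


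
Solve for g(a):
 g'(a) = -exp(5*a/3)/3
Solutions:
 g(a) = C1 - exp(5*a/3)/5


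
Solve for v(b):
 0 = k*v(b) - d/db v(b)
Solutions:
 v(b) = C1*exp(b*k)


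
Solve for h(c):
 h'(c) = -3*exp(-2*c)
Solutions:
 h(c) = C1 + 3*exp(-2*c)/2


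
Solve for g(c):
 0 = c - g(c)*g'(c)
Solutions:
 g(c) = -sqrt(C1 + c^2)
 g(c) = sqrt(C1 + c^2)


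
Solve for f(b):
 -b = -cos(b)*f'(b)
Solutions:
 f(b) = C1 + Integral(b/cos(b), b)


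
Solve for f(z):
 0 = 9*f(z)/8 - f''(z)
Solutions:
 f(z) = C1*exp(-3*sqrt(2)*z/4) + C2*exp(3*sqrt(2)*z/4)


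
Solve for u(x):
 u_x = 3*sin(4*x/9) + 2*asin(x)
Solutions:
 u(x) = C1 + 2*x*asin(x) + 2*sqrt(1 - x^2) - 27*cos(4*x/9)/4


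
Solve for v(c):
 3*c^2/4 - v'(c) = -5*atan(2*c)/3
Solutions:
 v(c) = C1 + c^3/4 + 5*c*atan(2*c)/3 - 5*log(4*c^2 + 1)/12


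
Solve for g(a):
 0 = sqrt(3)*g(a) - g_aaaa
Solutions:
 g(a) = C1*exp(-3^(1/8)*a) + C2*exp(3^(1/8)*a) + C3*sin(3^(1/8)*a) + C4*cos(3^(1/8)*a)


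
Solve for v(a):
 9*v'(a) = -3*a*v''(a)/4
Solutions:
 v(a) = C1 + C2/a^11


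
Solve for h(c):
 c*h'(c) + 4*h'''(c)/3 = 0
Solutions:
 h(c) = C1 + Integral(C2*airyai(-6^(1/3)*c/2) + C3*airybi(-6^(1/3)*c/2), c)


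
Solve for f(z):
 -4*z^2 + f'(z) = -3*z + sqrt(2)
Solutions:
 f(z) = C1 + 4*z^3/3 - 3*z^2/2 + sqrt(2)*z


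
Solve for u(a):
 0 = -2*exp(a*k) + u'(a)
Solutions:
 u(a) = C1 + 2*exp(a*k)/k


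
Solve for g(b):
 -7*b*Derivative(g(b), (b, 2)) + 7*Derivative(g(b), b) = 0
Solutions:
 g(b) = C1 + C2*b^2


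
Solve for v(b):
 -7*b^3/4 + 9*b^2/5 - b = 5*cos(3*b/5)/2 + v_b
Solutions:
 v(b) = C1 - 7*b^4/16 + 3*b^3/5 - b^2/2 - 25*sin(3*b/5)/6


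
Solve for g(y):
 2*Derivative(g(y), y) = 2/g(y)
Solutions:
 g(y) = -sqrt(C1 + 2*y)
 g(y) = sqrt(C1 + 2*y)


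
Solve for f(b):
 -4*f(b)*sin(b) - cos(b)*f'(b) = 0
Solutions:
 f(b) = C1*cos(b)^4


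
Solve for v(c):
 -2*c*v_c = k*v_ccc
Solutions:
 v(c) = C1 + Integral(C2*airyai(2^(1/3)*c*(-1/k)^(1/3)) + C3*airybi(2^(1/3)*c*(-1/k)^(1/3)), c)


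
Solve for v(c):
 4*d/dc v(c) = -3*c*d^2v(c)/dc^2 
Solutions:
 v(c) = C1 + C2/c^(1/3)


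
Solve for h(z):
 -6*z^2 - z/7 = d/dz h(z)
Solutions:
 h(z) = C1 - 2*z^3 - z^2/14


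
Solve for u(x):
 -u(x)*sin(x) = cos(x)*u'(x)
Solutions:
 u(x) = C1*cos(x)


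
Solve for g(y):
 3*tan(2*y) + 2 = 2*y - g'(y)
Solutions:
 g(y) = C1 + y^2 - 2*y + 3*log(cos(2*y))/2


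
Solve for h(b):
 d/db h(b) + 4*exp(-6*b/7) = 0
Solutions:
 h(b) = C1 + 14*exp(-6*b/7)/3


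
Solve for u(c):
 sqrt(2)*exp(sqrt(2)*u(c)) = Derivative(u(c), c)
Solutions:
 u(c) = sqrt(2)*(2*log(-1/(C1 + sqrt(2)*c)) - log(2))/4


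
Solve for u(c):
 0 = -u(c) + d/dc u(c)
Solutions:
 u(c) = C1*exp(c)


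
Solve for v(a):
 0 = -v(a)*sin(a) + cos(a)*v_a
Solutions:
 v(a) = C1/cos(a)


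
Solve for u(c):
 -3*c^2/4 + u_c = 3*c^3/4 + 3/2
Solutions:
 u(c) = C1 + 3*c^4/16 + c^3/4 + 3*c/2


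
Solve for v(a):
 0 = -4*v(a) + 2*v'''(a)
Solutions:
 v(a) = C3*exp(2^(1/3)*a) + (C1*sin(2^(1/3)*sqrt(3)*a/2) + C2*cos(2^(1/3)*sqrt(3)*a/2))*exp(-2^(1/3)*a/2)


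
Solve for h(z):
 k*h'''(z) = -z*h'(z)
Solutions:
 h(z) = C1 + Integral(C2*airyai(z*(-1/k)^(1/3)) + C3*airybi(z*(-1/k)^(1/3)), z)


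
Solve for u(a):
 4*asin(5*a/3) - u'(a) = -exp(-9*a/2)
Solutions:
 u(a) = C1 + 4*a*asin(5*a/3) + 4*sqrt(9 - 25*a^2)/5 - 2*exp(-9*a/2)/9


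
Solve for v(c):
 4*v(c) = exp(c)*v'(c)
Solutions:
 v(c) = C1*exp(-4*exp(-c))


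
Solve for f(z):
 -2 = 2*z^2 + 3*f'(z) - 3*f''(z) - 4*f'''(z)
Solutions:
 f(z) = C1 + C2*exp(z*(-3 + sqrt(57))/8) + C3*exp(-z*(3 + sqrt(57))/8) - 2*z^3/9 - 2*z^2/3 - 34*z/9


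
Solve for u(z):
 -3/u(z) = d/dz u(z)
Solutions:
 u(z) = -sqrt(C1 - 6*z)
 u(z) = sqrt(C1 - 6*z)


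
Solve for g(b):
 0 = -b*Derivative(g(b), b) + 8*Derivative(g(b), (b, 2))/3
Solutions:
 g(b) = C1 + C2*erfi(sqrt(3)*b/4)


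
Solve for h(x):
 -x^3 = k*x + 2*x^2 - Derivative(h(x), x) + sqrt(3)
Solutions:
 h(x) = C1 + k*x^2/2 + x^4/4 + 2*x^3/3 + sqrt(3)*x


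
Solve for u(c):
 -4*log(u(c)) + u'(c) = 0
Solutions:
 li(u(c)) = C1 + 4*c


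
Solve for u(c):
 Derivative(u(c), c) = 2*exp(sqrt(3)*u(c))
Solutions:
 u(c) = sqrt(3)*(2*log(-1/(C1 + 2*c)) - log(3))/6


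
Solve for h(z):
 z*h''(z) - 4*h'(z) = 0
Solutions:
 h(z) = C1 + C2*z^5


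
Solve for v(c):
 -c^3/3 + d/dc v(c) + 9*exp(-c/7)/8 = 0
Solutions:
 v(c) = C1 + c^4/12 + 63*exp(-c/7)/8


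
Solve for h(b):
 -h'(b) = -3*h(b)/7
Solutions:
 h(b) = C1*exp(3*b/7)


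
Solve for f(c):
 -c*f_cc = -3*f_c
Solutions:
 f(c) = C1 + C2*c^4


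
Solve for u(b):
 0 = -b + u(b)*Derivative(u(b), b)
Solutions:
 u(b) = -sqrt(C1 + b^2)
 u(b) = sqrt(C1 + b^2)


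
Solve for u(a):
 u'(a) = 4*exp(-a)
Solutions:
 u(a) = C1 - 4*exp(-a)


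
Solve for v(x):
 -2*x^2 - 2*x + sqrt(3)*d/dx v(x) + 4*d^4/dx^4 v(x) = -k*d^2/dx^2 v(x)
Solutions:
 v(x) = C1 + C2*exp(x*(k/((-sqrt(3) + 3*I)*(sqrt(k^3 + 81) + 9)^(1/3)) + sqrt(3)*(sqrt(k^3 + 81) + 9)^(1/3)/12 - I*(sqrt(k^3 + 81) + 9)^(1/3)/4)) + C3*exp(x*(-k/((sqrt(3) + 3*I)*(sqrt(k^3 + 81) + 9)^(1/3)) + sqrt(3)*(sqrt(k^3 + 81) + 9)^(1/3)/12 + I*(sqrt(k^3 + 81) + 9)^(1/3)/4)) + C4*exp(sqrt(3)*x*(k/(sqrt(k^3 + 81) + 9)^(1/3) - (sqrt(k^3 + 81) + 9)^(1/3))/6) + 4*sqrt(3)*k^2*x/9 - 2*k*x^2/3 - 2*k*x/3 + 2*sqrt(3)*x^3/9 + sqrt(3)*x^2/3


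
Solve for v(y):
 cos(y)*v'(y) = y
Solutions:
 v(y) = C1 + Integral(y/cos(y), y)


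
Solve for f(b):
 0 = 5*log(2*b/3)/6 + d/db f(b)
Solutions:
 f(b) = C1 - 5*b*log(b)/6 - 5*b*log(2)/6 + 5*b/6 + 5*b*log(3)/6


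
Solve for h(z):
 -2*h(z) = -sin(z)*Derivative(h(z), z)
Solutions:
 h(z) = C1*(cos(z) - 1)/(cos(z) + 1)


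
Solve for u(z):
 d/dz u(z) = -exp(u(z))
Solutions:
 u(z) = log(1/(C1 + z))


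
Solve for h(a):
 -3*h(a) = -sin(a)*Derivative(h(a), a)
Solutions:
 h(a) = C1*(cos(a) - 1)^(3/2)/(cos(a) + 1)^(3/2)


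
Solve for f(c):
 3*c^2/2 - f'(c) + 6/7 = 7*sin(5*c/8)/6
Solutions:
 f(c) = C1 + c^3/2 + 6*c/7 + 28*cos(5*c/8)/15


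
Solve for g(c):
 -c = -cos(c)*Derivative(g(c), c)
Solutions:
 g(c) = C1 + Integral(c/cos(c), c)


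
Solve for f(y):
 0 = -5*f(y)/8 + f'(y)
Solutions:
 f(y) = C1*exp(5*y/8)


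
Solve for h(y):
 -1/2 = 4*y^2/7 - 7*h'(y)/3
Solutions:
 h(y) = C1 + 4*y^3/49 + 3*y/14


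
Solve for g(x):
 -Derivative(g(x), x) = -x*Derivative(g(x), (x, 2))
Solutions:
 g(x) = C1 + C2*x^2


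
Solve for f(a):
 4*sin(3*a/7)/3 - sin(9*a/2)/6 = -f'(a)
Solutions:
 f(a) = C1 + 28*cos(3*a/7)/9 - cos(9*a/2)/27


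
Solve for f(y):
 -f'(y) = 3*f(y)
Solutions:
 f(y) = C1*exp(-3*y)


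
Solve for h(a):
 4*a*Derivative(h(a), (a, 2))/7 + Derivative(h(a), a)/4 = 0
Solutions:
 h(a) = C1 + C2*a^(9/16)


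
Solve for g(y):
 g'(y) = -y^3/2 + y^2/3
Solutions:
 g(y) = C1 - y^4/8 + y^3/9


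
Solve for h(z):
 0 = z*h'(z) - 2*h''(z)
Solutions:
 h(z) = C1 + C2*erfi(z/2)


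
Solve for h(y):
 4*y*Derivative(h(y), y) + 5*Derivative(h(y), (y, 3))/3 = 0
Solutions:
 h(y) = C1 + Integral(C2*airyai(-12^(1/3)*5^(2/3)*y/5) + C3*airybi(-12^(1/3)*5^(2/3)*y/5), y)


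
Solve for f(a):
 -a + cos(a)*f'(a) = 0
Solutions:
 f(a) = C1 + Integral(a/cos(a), a)


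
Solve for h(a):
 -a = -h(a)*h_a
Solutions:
 h(a) = -sqrt(C1 + a^2)
 h(a) = sqrt(C1 + a^2)


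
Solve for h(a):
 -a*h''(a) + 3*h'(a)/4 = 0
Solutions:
 h(a) = C1 + C2*a^(7/4)


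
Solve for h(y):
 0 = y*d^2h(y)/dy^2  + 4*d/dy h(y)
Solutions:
 h(y) = C1 + C2/y^3


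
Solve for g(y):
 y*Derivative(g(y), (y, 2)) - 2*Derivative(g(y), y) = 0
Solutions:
 g(y) = C1 + C2*y^3


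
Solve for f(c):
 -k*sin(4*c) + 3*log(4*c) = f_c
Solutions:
 f(c) = C1 + 3*c*log(c) - 3*c + 6*c*log(2) + k*cos(4*c)/4


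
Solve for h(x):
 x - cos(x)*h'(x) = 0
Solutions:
 h(x) = C1 + Integral(x/cos(x), x)


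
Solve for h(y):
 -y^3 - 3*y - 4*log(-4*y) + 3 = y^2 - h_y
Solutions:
 h(y) = C1 + y^4/4 + y^3/3 + 3*y^2/2 + 4*y*log(-y) + y*(-7 + 8*log(2))


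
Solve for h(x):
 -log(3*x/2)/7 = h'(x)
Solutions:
 h(x) = C1 - x*log(x)/7 - x*log(3)/7 + x*log(2)/7 + x/7


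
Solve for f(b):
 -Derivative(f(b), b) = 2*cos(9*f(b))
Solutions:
 f(b) = -asin((C1 + exp(36*b))/(C1 - exp(36*b)))/9 + pi/9
 f(b) = asin((C1 + exp(36*b))/(C1 - exp(36*b)))/9


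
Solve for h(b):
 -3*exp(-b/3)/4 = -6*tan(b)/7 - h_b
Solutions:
 h(b) = C1 - 3*log(tan(b)^2 + 1)/7 - 9*exp(-b/3)/4


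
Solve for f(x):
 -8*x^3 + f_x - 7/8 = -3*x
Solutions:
 f(x) = C1 + 2*x^4 - 3*x^2/2 + 7*x/8


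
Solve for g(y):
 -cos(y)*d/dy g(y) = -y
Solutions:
 g(y) = C1 + Integral(y/cos(y), y)


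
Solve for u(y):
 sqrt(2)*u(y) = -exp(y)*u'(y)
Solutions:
 u(y) = C1*exp(sqrt(2)*exp(-y))


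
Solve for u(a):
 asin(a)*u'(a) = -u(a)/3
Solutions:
 u(a) = C1*exp(-Integral(1/asin(a), a)/3)


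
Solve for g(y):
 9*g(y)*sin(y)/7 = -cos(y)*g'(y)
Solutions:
 g(y) = C1*cos(y)^(9/7)


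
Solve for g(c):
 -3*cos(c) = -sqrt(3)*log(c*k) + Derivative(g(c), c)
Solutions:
 g(c) = C1 + sqrt(3)*c*(log(c*k) - 1) - 3*sin(c)


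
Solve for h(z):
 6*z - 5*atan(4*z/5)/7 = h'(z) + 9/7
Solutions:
 h(z) = C1 + 3*z^2 - 5*z*atan(4*z/5)/7 - 9*z/7 + 25*log(16*z^2 + 25)/56


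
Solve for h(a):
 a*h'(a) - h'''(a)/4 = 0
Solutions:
 h(a) = C1 + Integral(C2*airyai(2^(2/3)*a) + C3*airybi(2^(2/3)*a), a)


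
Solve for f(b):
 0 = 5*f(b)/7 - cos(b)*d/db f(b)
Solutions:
 f(b) = C1*(sin(b) + 1)^(5/14)/(sin(b) - 1)^(5/14)


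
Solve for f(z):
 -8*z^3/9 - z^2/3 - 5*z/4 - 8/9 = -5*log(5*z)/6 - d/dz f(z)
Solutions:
 f(z) = C1 + 2*z^4/9 + z^3/9 + 5*z^2/8 - 5*z*log(z)/6 - 5*z*log(5)/6 + 31*z/18


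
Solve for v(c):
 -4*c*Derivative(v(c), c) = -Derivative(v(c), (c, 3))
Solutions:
 v(c) = C1 + Integral(C2*airyai(2^(2/3)*c) + C3*airybi(2^(2/3)*c), c)


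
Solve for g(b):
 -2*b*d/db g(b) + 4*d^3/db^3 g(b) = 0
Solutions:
 g(b) = C1 + Integral(C2*airyai(2^(2/3)*b/2) + C3*airybi(2^(2/3)*b/2), b)


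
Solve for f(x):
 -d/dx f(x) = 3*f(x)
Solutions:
 f(x) = C1*exp(-3*x)


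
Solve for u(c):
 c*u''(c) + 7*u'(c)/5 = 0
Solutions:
 u(c) = C1 + C2/c^(2/5)


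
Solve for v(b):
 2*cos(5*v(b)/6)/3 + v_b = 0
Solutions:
 2*b/3 - 3*log(sin(5*v(b)/6) - 1)/5 + 3*log(sin(5*v(b)/6) + 1)/5 = C1


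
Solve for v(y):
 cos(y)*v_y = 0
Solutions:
 v(y) = C1


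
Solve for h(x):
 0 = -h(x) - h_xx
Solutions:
 h(x) = C1*sin(x) + C2*cos(x)


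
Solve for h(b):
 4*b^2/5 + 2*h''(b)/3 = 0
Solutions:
 h(b) = C1 + C2*b - b^4/10


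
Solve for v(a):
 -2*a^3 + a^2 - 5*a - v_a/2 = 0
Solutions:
 v(a) = C1 - a^4 + 2*a^3/3 - 5*a^2


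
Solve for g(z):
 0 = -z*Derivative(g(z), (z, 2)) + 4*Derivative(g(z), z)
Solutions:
 g(z) = C1 + C2*z^5


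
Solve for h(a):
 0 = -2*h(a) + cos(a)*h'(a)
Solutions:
 h(a) = C1*(sin(a) + 1)/(sin(a) - 1)


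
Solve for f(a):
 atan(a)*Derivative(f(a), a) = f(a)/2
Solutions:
 f(a) = C1*exp(Integral(1/atan(a), a)/2)


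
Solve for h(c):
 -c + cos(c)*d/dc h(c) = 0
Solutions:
 h(c) = C1 + Integral(c/cos(c), c)


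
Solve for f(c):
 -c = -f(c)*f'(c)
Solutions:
 f(c) = -sqrt(C1 + c^2)
 f(c) = sqrt(C1 + c^2)


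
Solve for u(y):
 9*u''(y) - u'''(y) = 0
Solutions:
 u(y) = C1 + C2*y + C3*exp(9*y)


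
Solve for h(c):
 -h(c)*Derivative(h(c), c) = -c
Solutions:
 h(c) = -sqrt(C1 + c^2)
 h(c) = sqrt(C1 + c^2)


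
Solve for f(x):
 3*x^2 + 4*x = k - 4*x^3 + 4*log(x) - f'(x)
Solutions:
 f(x) = C1 + k*x - x^4 - x^3 - 2*x^2 + 4*x*log(x) - 4*x


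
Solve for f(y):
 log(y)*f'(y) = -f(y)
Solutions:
 f(y) = C1*exp(-li(y))


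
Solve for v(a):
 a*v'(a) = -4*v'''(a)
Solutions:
 v(a) = C1 + Integral(C2*airyai(-2^(1/3)*a/2) + C3*airybi(-2^(1/3)*a/2), a)


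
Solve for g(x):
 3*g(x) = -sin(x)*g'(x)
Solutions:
 g(x) = C1*(cos(x) + 1)^(3/2)/(cos(x) - 1)^(3/2)


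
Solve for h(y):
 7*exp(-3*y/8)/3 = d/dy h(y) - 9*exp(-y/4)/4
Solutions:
 h(y) = C1 - 9*exp(-y/4) - 56*exp(-3*y/8)/9


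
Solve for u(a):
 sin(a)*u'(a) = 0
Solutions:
 u(a) = C1


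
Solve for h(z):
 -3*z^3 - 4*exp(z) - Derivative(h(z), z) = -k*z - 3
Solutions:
 h(z) = C1 + k*z^2/2 - 3*z^4/4 + 3*z - 4*exp(z)


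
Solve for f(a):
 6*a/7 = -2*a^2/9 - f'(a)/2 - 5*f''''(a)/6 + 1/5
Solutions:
 f(a) = C1 + C4*exp(-3^(1/3)*5^(2/3)*a/5) - 4*a^3/27 - 6*a^2/7 + 2*a/5 + (C2*sin(3^(5/6)*5^(2/3)*a/10) + C3*cos(3^(5/6)*5^(2/3)*a/10))*exp(3^(1/3)*5^(2/3)*a/10)


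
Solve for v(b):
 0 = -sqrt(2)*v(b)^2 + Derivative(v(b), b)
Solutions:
 v(b) = -1/(C1 + sqrt(2)*b)


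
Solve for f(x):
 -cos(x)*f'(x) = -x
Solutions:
 f(x) = C1 + Integral(x/cos(x), x)


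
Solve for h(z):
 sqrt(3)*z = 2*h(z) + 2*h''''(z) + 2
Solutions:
 h(z) = sqrt(3)*z/2 + (C1*sin(sqrt(2)*z/2) + C2*cos(sqrt(2)*z/2))*exp(-sqrt(2)*z/2) + (C3*sin(sqrt(2)*z/2) + C4*cos(sqrt(2)*z/2))*exp(sqrt(2)*z/2) - 1


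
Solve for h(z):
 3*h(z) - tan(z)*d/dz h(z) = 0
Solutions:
 h(z) = C1*sin(z)^3


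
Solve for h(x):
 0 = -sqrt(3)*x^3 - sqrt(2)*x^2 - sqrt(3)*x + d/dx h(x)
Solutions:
 h(x) = C1 + sqrt(3)*x^4/4 + sqrt(2)*x^3/3 + sqrt(3)*x^2/2


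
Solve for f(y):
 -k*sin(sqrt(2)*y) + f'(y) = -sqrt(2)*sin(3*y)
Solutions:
 f(y) = C1 - sqrt(2)*k*cos(sqrt(2)*y)/2 + sqrt(2)*cos(3*y)/3


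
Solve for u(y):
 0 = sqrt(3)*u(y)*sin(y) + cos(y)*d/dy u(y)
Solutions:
 u(y) = C1*cos(y)^(sqrt(3))


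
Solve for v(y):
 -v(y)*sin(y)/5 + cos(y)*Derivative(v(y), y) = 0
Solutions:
 v(y) = C1/cos(y)^(1/5)


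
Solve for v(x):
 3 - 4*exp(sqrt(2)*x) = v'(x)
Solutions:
 v(x) = C1 + 3*x - 2*sqrt(2)*exp(sqrt(2)*x)


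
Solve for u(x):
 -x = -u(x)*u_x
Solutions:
 u(x) = -sqrt(C1 + x^2)
 u(x) = sqrt(C1 + x^2)


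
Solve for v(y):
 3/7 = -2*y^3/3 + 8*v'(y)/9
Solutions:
 v(y) = C1 + 3*y^4/16 + 27*y/56


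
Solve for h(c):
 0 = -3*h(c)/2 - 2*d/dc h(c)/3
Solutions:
 h(c) = C1*exp(-9*c/4)


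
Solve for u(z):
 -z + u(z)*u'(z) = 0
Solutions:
 u(z) = -sqrt(C1 + z^2)
 u(z) = sqrt(C1 + z^2)


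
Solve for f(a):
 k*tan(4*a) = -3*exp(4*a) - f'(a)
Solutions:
 f(a) = C1 + k*log(cos(4*a))/4 - 3*exp(4*a)/4


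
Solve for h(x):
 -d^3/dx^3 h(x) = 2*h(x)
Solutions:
 h(x) = C3*exp(-2^(1/3)*x) + (C1*sin(2^(1/3)*sqrt(3)*x/2) + C2*cos(2^(1/3)*sqrt(3)*x/2))*exp(2^(1/3)*x/2)


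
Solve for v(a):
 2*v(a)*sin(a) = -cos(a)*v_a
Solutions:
 v(a) = C1*cos(a)^2


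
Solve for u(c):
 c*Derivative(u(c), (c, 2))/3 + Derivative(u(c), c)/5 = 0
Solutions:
 u(c) = C1 + C2*c^(2/5)


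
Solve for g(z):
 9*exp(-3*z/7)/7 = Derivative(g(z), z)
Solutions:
 g(z) = C1 - 3*exp(-3*z/7)


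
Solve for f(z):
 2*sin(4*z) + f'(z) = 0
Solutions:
 f(z) = C1 + cos(4*z)/2


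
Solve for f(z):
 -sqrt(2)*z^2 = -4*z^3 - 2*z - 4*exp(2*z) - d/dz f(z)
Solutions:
 f(z) = C1 - z^4 + sqrt(2)*z^3/3 - z^2 - 2*exp(2*z)


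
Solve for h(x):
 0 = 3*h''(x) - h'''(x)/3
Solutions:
 h(x) = C1 + C2*x + C3*exp(9*x)


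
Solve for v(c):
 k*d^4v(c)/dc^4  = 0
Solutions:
 v(c) = C1 + C2*c + C3*c^2 + C4*c^3


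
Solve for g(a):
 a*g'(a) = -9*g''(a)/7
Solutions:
 g(a) = C1 + C2*erf(sqrt(14)*a/6)


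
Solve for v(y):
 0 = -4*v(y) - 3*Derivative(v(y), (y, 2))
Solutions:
 v(y) = C1*sin(2*sqrt(3)*y/3) + C2*cos(2*sqrt(3)*y/3)


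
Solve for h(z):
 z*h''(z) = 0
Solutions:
 h(z) = C1 + C2*z


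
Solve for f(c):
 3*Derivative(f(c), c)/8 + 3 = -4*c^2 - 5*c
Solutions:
 f(c) = C1 - 32*c^3/9 - 20*c^2/3 - 8*c


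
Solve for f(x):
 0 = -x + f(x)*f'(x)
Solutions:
 f(x) = -sqrt(C1 + x^2)
 f(x) = sqrt(C1 + x^2)


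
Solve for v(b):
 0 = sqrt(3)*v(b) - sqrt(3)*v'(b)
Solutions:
 v(b) = C1*exp(b)


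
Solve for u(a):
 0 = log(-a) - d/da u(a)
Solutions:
 u(a) = C1 + a*log(-a) - a


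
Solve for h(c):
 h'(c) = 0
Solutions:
 h(c) = C1


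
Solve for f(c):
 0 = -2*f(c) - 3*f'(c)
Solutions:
 f(c) = C1*exp(-2*c/3)


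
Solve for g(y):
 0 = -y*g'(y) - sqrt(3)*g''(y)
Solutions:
 g(y) = C1 + C2*erf(sqrt(2)*3^(3/4)*y/6)


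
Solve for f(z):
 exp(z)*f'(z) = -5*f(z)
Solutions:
 f(z) = C1*exp(5*exp(-z))


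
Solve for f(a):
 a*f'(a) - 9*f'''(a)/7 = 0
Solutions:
 f(a) = C1 + Integral(C2*airyai(21^(1/3)*a/3) + C3*airybi(21^(1/3)*a/3), a)


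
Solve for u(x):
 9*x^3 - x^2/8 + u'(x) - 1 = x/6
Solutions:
 u(x) = C1 - 9*x^4/4 + x^3/24 + x^2/12 + x


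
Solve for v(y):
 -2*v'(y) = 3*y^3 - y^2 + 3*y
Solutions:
 v(y) = C1 - 3*y^4/8 + y^3/6 - 3*y^2/4


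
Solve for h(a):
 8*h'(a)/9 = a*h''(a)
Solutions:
 h(a) = C1 + C2*a^(17/9)


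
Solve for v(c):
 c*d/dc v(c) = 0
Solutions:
 v(c) = C1


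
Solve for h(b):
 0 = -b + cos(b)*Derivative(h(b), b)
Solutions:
 h(b) = C1 + Integral(b/cos(b), b)


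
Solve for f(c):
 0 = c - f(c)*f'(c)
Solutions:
 f(c) = -sqrt(C1 + c^2)
 f(c) = sqrt(C1 + c^2)


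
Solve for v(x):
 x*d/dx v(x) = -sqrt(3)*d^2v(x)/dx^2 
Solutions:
 v(x) = C1 + C2*erf(sqrt(2)*3^(3/4)*x/6)


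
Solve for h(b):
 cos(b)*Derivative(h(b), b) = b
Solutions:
 h(b) = C1 + Integral(b/cos(b), b)


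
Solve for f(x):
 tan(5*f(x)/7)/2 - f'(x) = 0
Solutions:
 f(x) = -7*asin(C1*exp(5*x/14))/5 + 7*pi/5
 f(x) = 7*asin(C1*exp(5*x/14))/5


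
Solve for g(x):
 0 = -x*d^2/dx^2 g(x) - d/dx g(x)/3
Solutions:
 g(x) = C1 + C2*x^(2/3)


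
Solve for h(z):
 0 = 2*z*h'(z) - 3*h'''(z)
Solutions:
 h(z) = C1 + Integral(C2*airyai(2^(1/3)*3^(2/3)*z/3) + C3*airybi(2^(1/3)*3^(2/3)*z/3), z)


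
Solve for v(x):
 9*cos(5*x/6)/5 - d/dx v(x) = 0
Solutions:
 v(x) = C1 + 54*sin(5*x/6)/25


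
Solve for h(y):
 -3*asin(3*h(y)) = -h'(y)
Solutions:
 Integral(1/asin(3*_y), (_y, h(y))) = C1 + 3*y


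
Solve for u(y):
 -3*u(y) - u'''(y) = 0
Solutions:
 u(y) = C3*exp(-3^(1/3)*y) + (C1*sin(3^(5/6)*y/2) + C2*cos(3^(5/6)*y/2))*exp(3^(1/3)*y/2)


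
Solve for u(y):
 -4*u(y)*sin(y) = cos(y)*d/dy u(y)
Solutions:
 u(y) = C1*cos(y)^4


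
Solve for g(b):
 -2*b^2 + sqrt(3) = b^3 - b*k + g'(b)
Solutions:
 g(b) = C1 - b^4/4 - 2*b^3/3 + b^2*k/2 + sqrt(3)*b


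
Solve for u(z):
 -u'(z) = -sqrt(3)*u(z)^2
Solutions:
 u(z) = -1/(C1 + sqrt(3)*z)


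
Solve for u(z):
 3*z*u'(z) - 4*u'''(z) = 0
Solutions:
 u(z) = C1 + Integral(C2*airyai(6^(1/3)*z/2) + C3*airybi(6^(1/3)*z/2), z)


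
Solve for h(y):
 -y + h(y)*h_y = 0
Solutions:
 h(y) = -sqrt(C1 + y^2)
 h(y) = sqrt(C1 + y^2)


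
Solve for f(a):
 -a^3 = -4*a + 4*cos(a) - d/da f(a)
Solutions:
 f(a) = C1 + a^4/4 - 2*a^2 + 4*sin(a)


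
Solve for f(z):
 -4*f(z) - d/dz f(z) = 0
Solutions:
 f(z) = C1*exp(-4*z)


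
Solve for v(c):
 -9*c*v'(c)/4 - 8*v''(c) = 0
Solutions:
 v(c) = C1 + C2*erf(3*c/8)


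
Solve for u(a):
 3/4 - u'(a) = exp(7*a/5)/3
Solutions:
 u(a) = C1 + 3*a/4 - 5*exp(7*a/5)/21


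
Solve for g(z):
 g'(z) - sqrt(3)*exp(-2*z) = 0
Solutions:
 g(z) = C1 - sqrt(3)*exp(-2*z)/2


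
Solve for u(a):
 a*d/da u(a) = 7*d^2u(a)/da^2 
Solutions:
 u(a) = C1 + C2*erfi(sqrt(14)*a/14)


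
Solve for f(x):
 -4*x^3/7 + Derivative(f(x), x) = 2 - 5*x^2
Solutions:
 f(x) = C1 + x^4/7 - 5*x^3/3 + 2*x


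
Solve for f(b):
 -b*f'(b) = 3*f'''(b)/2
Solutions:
 f(b) = C1 + Integral(C2*airyai(-2^(1/3)*3^(2/3)*b/3) + C3*airybi(-2^(1/3)*3^(2/3)*b/3), b)


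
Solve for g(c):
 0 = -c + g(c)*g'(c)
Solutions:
 g(c) = -sqrt(C1 + c^2)
 g(c) = sqrt(C1 + c^2)


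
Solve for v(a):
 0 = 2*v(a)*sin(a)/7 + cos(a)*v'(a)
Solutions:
 v(a) = C1*cos(a)^(2/7)


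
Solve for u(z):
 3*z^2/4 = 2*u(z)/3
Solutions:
 u(z) = 9*z^2/8


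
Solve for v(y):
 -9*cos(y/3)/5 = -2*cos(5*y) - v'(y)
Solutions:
 v(y) = C1 + 27*sin(y/3)/5 - 2*sin(5*y)/5


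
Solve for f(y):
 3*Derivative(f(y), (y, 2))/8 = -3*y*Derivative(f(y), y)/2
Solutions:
 f(y) = C1 + C2*erf(sqrt(2)*y)


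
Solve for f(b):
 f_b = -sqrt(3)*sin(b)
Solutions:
 f(b) = C1 + sqrt(3)*cos(b)


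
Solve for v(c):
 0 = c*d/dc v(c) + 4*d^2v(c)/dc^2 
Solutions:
 v(c) = C1 + C2*erf(sqrt(2)*c/4)


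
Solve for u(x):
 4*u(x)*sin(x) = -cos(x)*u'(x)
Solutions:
 u(x) = C1*cos(x)^4


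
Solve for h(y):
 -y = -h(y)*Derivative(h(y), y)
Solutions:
 h(y) = -sqrt(C1 + y^2)
 h(y) = sqrt(C1 + y^2)


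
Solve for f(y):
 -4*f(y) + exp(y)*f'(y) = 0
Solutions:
 f(y) = C1*exp(-4*exp(-y))


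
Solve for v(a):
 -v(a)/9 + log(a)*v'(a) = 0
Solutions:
 v(a) = C1*exp(li(a)/9)


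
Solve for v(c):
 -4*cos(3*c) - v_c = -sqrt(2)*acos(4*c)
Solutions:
 v(c) = C1 + sqrt(2)*(c*acos(4*c) - sqrt(1 - 16*c^2)/4) - 4*sin(3*c)/3


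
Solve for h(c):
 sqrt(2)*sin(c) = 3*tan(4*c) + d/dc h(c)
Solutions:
 h(c) = C1 + 3*log(cos(4*c))/4 - sqrt(2)*cos(c)


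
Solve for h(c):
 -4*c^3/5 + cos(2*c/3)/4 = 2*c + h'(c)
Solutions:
 h(c) = C1 - c^4/5 - c^2 + 3*sin(2*c/3)/8


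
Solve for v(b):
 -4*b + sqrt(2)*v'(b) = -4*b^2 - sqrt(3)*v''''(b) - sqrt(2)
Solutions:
 v(b) = C1 + C4*exp(-2^(1/6)*3^(5/6)*b/3) - 2*sqrt(2)*b^3/3 + sqrt(2)*b^2 - b + (C2*sin(2^(1/6)*3^(1/3)*b/2) + C3*cos(2^(1/6)*3^(1/3)*b/2))*exp(2^(1/6)*3^(5/6)*b/6)


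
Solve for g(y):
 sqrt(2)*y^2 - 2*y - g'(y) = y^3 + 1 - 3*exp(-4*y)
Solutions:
 g(y) = C1 - y^4/4 + sqrt(2)*y^3/3 - y^2 - y - 3*exp(-4*y)/4


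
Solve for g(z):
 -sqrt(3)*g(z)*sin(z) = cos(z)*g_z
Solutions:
 g(z) = C1*cos(z)^(sqrt(3))


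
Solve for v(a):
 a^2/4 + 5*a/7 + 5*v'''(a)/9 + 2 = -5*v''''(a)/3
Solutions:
 v(a) = C1 + C2*a + C3*a^2 + C4*exp(-a/3) - 3*a^5/400 + 33*a^4/560 - 183*a^3/140


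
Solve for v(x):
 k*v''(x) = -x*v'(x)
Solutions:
 v(x) = C1 + C2*sqrt(k)*erf(sqrt(2)*x*sqrt(1/k)/2)


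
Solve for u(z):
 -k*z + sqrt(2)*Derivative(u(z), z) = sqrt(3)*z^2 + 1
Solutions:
 u(z) = C1 + sqrt(2)*k*z^2/4 + sqrt(6)*z^3/6 + sqrt(2)*z/2


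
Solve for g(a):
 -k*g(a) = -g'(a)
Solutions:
 g(a) = C1*exp(a*k)


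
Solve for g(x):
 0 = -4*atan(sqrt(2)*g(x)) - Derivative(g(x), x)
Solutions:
 Integral(1/atan(sqrt(2)*_y), (_y, g(x))) = C1 - 4*x


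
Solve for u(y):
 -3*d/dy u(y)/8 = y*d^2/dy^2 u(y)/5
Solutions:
 u(y) = C1 + C2/y^(7/8)


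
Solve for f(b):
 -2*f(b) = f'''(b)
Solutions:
 f(b) = C3*exp(-2^(1/3)*b) + (C1*sin(2^(1/3)*sqrt(3)*b/2) + C2*cos(2^(1/3)*sqrt(3)*b/2))*exp(2^(1/3)*b/2)


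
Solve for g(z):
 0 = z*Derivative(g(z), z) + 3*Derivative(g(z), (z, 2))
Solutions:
 g(z) = C1 + C2*erf(sqrt(6)*z/6)


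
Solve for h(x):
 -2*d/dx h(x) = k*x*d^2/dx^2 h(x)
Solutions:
 h(x) = C1 + x^(((re(k) - 2)*re(k) + im(k)^2)/(re(k)^2 + im(k)^2))*(C2*sin(2*log(x)*Abs(im(k))/(re(k)^2 + im(k)^2)) + C3*cos(2*log(x)*im(k)/(re(k)^2 + im(k)^2)))


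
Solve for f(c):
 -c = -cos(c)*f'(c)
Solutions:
 f(c) = C1 + Integral(c/cos(c), c)


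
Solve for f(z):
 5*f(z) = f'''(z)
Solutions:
 f(z) = C3*exp(5^(1/3)*z) + (C1*sin(sqrt(3)*5^(1/3)*z/2) + C2*cos(sqrt(3)*5^(1/3)*z/2))*exp(-5^(1/3)*z/2)


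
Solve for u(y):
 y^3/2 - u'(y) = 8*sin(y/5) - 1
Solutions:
 u(y) = C1 + y^4/8 + y + 40*cos(y/5)


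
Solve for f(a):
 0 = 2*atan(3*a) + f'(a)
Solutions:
 f(a) = C1 - 2*a*atan(3*a) + log(9*a^2 + 1)/3


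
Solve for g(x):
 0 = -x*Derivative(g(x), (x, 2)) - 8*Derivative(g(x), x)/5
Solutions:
 g(x) = C1 + C2/x^(3/5)


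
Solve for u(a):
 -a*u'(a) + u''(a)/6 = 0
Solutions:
 u(a) = C1 + C2*erfi(sqrt(3)*a)


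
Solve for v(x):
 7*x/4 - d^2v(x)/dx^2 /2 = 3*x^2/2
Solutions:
 v(x) = C1 + C2*x - x^4/4 + 7*x^3/12


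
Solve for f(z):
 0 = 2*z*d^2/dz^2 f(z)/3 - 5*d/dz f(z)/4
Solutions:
 f(z) = C1 + C2*z^(23/8)


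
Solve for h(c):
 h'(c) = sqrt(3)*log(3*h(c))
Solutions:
 -sqrt(3)*Integral(1/(log(_y) + log(3)), (_y, h(c)))/3 = C1 - c


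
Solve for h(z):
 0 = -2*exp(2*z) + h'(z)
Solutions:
 h(z) = C1 + exp(2*z)


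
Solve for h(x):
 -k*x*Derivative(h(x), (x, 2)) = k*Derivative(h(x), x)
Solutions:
 h(x) = C1 + C2*log(x)


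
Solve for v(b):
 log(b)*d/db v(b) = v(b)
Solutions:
 v(b) = C1*exp(li(b))


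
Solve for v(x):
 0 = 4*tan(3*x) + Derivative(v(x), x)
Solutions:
 v(x) = C1 + 4*log(cos(3*x))/3


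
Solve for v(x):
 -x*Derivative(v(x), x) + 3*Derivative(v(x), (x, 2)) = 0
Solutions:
 v(x) = C1 + C2*erfi(sqrt(6)*x/6)


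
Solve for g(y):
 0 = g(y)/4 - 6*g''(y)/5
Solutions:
 g(y) = C1*exp(-sqrt(30)*y/12) + C2*exp(sqrt(30)*y/12)


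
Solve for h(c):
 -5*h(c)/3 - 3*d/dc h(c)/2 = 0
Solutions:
 h(c) = C1*exp(-10*c/9)


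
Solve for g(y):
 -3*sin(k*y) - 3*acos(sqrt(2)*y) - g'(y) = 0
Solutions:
 g(y) = C1 - 3*y*acos(sqrt(2)*y) + 3*sqrt(2)*sqrt(1 - 2*y^2)/2 - 3*Piecewise((-cos(k*y)/k, Ne(k, 0)), (0, True))


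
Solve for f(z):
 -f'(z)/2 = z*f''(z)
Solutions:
 f(z) = C1 + C2*sqrt(z)


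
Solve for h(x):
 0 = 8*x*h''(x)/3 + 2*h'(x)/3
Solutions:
 h(x) = C1 + C2*x^(3/4)


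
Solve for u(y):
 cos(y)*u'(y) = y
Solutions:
 u(y) = C1 + Integral(y/cos(y), y)


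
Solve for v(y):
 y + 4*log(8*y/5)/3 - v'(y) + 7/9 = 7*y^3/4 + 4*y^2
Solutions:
 v(y) = C1 - 7*y^4/16 - 4*y^3/3 + y^2/2 + 4*y*log(y)/3 - 4*y*log(5)/3 - 5*y/9 + 4*y*log(2)


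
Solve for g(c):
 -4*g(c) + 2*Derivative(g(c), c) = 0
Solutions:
 g(c) = C1*exp(2*c)


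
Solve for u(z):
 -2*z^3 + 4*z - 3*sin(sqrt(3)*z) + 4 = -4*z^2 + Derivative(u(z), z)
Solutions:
 u(z) = C1 - z^4/2 + 4*z^3/3 + 2*z^2 + 4*z + sqrt(3)*cos(sqrt(3)*z)


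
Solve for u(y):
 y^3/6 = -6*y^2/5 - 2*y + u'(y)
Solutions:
 u(y) = C1 + y^4/24 + 2*y^3/5 + y^2


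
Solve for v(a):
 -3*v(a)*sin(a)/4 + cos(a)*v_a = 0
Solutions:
 v(a) = C1/cos(a)^(3/4)


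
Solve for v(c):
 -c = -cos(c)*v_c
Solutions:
 v(c) = C1 + Integral(c/cos(c), c)


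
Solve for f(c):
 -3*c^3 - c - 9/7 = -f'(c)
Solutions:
 f(c) = C1 + 3*c^4/4 + c^2/2 + 9*c/7


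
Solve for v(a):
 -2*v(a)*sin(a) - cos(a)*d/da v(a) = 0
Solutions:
 v(a) = C1*cos(a)^2


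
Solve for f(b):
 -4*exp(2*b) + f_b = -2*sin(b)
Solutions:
 f(b) = C1 + 2*exp(2*b) + 2*cos(b)


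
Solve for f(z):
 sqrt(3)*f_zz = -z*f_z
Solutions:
 f(z) = C1 + C2*erf(sqrt(2)*3^(3/4)*z/6)


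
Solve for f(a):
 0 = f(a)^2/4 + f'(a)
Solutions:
 f(a) = 4/(C1 + a)


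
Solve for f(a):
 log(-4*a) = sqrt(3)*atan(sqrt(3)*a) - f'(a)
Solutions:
 f(a) = C1 - a*log(-a) - 2*a*log(2) + a + sqrt(3)*(a*atan(sqrt(3)*a) - sqrt(3)*log(3*a^2 + 1)/6)


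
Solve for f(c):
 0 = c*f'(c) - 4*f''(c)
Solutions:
 f(c) = C1 + C2*erfi(sqrt(2)*c/4)


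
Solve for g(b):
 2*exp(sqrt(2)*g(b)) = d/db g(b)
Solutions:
 g(b) = sqrt(2)*(2*log(-1/(C1 + 2*b)) - log(2))/4


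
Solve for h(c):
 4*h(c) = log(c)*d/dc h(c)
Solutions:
 h(c) = C1*exp(4*li(c))


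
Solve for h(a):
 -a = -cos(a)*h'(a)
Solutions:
 h(a) = C1 + Integral(a/cos(a), a)


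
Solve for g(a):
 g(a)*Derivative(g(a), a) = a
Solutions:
 g(a) = -sqrt(C1 + a^2)
 g(a) = sqrt(C1 + a^2)


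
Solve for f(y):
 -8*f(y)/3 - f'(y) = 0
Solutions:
 f(y) = C1*exp(-8*y/3)


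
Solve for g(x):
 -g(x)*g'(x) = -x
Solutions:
 g(x) = -sqrt(C1 + x^2)
 g(x) = sqrt(C1 + x^2)


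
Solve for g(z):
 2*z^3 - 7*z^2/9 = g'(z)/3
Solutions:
 g(z) = C1 + 3*z^4/2 - 7*z^3/9


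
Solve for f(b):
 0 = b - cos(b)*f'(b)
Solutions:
 f(b) = C1 + Integral(b/cos(b), b)


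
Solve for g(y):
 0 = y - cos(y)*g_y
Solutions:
 g(y) = C1 + Integral(y/cos(y), y)
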